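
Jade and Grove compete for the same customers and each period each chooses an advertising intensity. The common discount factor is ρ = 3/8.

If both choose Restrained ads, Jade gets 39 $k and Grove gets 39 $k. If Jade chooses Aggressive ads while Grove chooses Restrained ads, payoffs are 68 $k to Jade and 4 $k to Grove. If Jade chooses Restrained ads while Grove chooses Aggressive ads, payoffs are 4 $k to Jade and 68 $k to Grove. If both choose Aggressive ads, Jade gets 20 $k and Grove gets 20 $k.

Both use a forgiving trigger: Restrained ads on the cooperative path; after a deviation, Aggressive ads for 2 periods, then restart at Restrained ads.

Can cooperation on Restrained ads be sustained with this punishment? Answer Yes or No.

No

IC: ρ+…+ρ^2 ≥ (68−39)/(39−20) = 29/19.
At ρ = 3/8: partial sum = 0.5156 < 1.5263. Cooperation not sustainable.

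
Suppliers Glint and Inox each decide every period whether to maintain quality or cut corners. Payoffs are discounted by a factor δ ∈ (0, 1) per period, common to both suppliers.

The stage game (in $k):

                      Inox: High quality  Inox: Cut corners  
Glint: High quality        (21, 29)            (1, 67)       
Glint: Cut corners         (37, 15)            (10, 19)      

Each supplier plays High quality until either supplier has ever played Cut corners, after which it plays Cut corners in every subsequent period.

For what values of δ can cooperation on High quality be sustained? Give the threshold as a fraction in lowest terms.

19/24

Glint's threshold: (37−21)/(37−10) = 16/27.
Inox's threshold: (67−29)/(67−19) = 19/24.
16/27 < 19/24, so Inox binds and δ* = 19/24.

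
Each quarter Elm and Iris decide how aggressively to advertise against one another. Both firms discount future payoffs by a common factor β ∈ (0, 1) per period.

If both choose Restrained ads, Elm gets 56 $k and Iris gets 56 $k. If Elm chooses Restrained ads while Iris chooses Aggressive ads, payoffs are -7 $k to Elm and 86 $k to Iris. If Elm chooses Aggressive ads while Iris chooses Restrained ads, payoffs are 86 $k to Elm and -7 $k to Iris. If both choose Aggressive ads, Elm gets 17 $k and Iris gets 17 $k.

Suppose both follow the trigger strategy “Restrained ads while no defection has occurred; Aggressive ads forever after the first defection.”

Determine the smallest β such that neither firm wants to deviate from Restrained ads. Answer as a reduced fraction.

Cooperation forever yields 56 each period: 56/(1−β).
Deviating yields 86 once, then 17 forever: 86 + 17β/(1−β).
No profitable deviation requires 56/(1−β) ≥ 86 + 17β/(1−β).
Multiplying by (1−β): 56 ≥ 86(1−β) + 17β = 86 − 69β.
So 69β ≥ 30, i.e. β ≥ 30/69 = 10/23.

10/23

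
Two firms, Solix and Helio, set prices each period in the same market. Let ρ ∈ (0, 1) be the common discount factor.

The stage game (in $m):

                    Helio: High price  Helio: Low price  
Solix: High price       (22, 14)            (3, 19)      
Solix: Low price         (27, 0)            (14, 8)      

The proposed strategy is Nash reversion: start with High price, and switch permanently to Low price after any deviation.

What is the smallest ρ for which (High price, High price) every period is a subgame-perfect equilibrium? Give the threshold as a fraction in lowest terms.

Solix: cooperation gives 22 each period; deviation gives 27 once then 14 forever.
  22/(1−ρ) ≥ 27 + 14ρ/(1−ρ) ⇒ ρ ≥ 5/13.
Helio: cooperation gives 14 each period; deviation gives 19 once then 8 forever.
  ρ ≥ 5/11.
Both must hold, so the binding constraint is Helio's: ρ ≥ 5/11.

5/11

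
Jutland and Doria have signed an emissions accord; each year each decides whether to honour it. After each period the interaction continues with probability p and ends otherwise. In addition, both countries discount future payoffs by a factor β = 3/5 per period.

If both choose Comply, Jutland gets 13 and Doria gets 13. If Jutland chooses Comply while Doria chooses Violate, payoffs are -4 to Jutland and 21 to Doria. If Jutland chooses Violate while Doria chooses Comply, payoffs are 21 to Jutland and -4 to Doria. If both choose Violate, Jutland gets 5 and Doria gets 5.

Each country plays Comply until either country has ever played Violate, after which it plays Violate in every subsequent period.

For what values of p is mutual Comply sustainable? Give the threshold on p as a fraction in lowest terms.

5/6

Expected continuation weight on next period's payoff is β·p = 3/5·p, which plays the role of the discount factor.
Cooperation requires 3/5·p ≥ (21−13)/(21−5) = 1/2, hence p ≥ 5/6.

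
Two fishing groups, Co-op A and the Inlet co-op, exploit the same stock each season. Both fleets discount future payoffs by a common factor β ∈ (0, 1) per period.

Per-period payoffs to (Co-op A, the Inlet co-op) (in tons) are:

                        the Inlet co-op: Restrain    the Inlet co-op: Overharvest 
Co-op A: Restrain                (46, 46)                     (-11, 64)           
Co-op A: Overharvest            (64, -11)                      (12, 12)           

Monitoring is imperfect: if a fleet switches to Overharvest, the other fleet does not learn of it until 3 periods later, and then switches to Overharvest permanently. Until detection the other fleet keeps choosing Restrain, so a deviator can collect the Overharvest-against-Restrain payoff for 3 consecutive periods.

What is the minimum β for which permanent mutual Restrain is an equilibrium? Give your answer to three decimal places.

0.702

The best deviation is to choose Overharvest for all 3 undetected periods, earning 64 each, then 12 forever once detected.
Deviation value: 64(1−β^3)/(1−β) + 12β^3/(1−β); cooperation value: 46/(1−β).
IC: 46 ≥ 64(1−β^3) + 12β^3 = 64 − 52β^3.
So β^3 ≥ 18/52 = 9/26, giving β ≥ (9/26)^(1/3) ≈ 0.702.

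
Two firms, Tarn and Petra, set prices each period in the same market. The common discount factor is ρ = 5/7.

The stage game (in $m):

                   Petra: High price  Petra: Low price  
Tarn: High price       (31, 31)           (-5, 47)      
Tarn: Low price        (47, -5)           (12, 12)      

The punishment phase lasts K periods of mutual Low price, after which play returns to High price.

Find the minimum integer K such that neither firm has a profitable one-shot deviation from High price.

No profitable deviation requires (31−12)(ρ+…+ρ^K) ≥ 47−31, i.e. ρ+…+ρ^K ≥ 16/19 ≈ 0.8421.
With ρ = 5/7, the partial sums are K=1: 0.7143, K=2: 1.2245.
K = 2 is the first length at which the sum reaches 0.8421.

2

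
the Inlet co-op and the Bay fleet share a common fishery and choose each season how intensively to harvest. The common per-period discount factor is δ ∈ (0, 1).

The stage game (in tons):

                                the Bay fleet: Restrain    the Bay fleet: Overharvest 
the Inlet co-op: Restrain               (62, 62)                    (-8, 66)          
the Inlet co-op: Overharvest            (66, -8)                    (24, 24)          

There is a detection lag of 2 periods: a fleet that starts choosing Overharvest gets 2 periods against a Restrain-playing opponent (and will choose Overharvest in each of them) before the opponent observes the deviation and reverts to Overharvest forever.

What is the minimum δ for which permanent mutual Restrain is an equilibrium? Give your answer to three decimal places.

Deviating for the 2 undetected periods gains 66−62 = 4 per period over cooperation, then loses 62−24 = 38 per period forever once punishment starts.
Gain: 4(1 + δ + … + δ^1); loss: 38·δ^2/(1−δ).
No profitable deviation ⇔ 4(1−δ^2) ≤ 38·δ^2, i.e. δ^2 ≥ 4/(4+38) = 2/21.
Hence δ ≥ (2/21)^(1/2) ≈ 0.309.

0.309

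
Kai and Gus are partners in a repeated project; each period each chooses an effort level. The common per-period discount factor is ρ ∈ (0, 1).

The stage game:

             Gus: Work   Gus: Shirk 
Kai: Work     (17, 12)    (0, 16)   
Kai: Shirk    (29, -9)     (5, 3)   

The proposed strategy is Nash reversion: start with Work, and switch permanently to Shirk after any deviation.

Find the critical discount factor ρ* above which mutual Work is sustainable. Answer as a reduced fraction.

Kai: cooperation gives 17 each period; deviation gives 29 once then 5 forever.
  17/(1−ρ) ≥ 29 + 5ρ/(1−ρ) ⇒ ρ ≥ 12/24 = 1/2.
Gus: cooperation gives 12 each period; deviation gives 16 once then 3 forever.
  ρ ≥ 4/13.
Both must hold, so the binding constraint is Kai's: ρ ≥ 1/2.

1/2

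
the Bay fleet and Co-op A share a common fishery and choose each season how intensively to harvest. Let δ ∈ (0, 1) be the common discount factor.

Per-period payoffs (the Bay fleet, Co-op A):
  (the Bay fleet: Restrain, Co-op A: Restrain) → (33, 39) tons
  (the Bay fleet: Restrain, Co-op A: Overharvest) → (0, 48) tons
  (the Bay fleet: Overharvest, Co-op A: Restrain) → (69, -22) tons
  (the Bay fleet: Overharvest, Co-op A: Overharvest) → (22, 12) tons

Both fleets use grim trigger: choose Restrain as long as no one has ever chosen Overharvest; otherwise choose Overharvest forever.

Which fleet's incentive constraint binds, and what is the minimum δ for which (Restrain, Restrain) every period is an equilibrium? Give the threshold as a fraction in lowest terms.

the Bay fleet; δ ≥ 36/47

For the Bay fleet: deviation gain 69−33 = 36, per-period punishment loss 33−22 = 11. IC gives δ ≥ 36/47.
For Co-op A: gain 9, loss 27 per period, so δ ≥ 9/36 = 1/4.
The tighter constraint is the Bay fleet's, so cooperation needs δ ≥ 36/47.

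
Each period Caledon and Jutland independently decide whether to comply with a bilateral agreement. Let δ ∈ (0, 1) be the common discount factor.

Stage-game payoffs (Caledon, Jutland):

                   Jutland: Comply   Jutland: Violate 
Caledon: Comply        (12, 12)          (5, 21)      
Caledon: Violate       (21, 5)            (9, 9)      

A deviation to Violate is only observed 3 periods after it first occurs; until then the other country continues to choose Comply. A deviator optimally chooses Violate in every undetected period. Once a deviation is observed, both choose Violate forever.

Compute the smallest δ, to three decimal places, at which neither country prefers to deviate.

0.909

The best deviation is to choose Violate for all 3 undetected periods, earning 21 each, then 9 forever once detected.
Deviation value: 21(1−δ^3)/(1−δ) + 9δ^3/(1−δ); cooperation value: 12/(1−δ).
IC: 12 ≥ 21(1−δ^3) + 9δ^3 = 21 − 12δ^3.
So δ^3 ≥ 9/12 = 3/4, giving δ ≥ (3/4)^(1/3) ≈ 0.909.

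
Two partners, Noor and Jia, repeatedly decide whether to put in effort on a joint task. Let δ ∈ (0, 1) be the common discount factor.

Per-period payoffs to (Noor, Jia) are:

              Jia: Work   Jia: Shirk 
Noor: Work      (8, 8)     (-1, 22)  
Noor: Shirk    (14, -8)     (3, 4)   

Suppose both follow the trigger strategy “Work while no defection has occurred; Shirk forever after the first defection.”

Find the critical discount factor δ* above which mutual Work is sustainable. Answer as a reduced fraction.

7/9

Noor: cooperation gives 8 each period; deviation gives 14 once then 3 forever.
  8/(1−δ) ≥ 14 + 3δ/(1−δ) ⇒ δ ≥ 6/11.
Jia: cooperation gives 8 each period; deviation gives 22 once then 4 forever.
  δ ≥ 14/18 = 7/9.
Both must hold, so the binding constraint is Jia's: δ ≥ 7/9.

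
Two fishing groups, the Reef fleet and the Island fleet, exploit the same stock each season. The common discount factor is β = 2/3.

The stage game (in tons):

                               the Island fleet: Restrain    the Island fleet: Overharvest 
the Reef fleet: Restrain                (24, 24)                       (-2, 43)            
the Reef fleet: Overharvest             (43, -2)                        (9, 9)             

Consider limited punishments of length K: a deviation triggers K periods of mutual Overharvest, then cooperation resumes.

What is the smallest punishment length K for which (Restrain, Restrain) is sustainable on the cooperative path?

No profitable deviation requires (24−9)(β+…+β^K) ≥ 43−24, i.e. β+…+β^K ≥ 19/15 ≈ 1.2667.
With β = 2/3, the partial sums are K=1: 0.6667, K=2: 1.1111, K=3: 1.4074.
K = 3 is the first length at which the sum reaches 1.2667.

3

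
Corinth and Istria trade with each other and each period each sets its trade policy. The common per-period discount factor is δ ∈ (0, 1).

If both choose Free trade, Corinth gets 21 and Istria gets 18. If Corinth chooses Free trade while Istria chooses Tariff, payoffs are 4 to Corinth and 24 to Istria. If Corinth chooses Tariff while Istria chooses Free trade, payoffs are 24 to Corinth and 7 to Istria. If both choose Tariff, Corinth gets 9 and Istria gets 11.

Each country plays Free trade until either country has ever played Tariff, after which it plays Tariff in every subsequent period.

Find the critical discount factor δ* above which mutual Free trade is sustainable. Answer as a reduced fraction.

Corinth's threshold: (24−21)/(24−9) = 1/5.
Istria's threshold: (24−18)/(24−11) = 6/13.
1/5 < 6/13, so Istria binds and δ* = 6/13.

6/13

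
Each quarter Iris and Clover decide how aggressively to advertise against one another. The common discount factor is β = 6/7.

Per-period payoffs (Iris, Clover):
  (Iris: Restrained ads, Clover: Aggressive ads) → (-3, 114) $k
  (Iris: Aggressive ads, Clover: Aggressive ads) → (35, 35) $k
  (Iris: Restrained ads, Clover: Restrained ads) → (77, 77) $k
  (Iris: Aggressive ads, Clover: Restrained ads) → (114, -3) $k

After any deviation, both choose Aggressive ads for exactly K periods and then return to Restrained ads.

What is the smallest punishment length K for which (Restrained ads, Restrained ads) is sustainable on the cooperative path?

Need Σ_{k=1}^{K} β^k ≥ (114−77)/(77−35) = 0.8810 at β = 6/7.
At K = 1 the sum is 0.8571 < 0.8810; at K = 2 it is 1.5918 ≥ 0.8810.
So the minimum punishment length is K = 2.

2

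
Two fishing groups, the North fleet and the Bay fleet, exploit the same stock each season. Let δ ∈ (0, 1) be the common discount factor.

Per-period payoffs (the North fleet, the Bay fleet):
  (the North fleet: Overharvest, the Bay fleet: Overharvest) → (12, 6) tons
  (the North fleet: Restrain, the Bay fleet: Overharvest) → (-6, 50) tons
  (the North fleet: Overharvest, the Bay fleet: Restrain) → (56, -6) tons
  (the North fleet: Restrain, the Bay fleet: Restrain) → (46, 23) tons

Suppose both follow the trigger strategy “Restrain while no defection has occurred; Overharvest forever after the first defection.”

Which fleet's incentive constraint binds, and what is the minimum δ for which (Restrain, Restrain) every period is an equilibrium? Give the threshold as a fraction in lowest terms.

the North fleet: cooperation gives 46 each period; deviation gives 56 once then 12 forever.
  46/(1−δ) ≥ 56 + 12δ/(1−δ) ⇒ δ ≥ 10/44 = 5/22.
the Bay fleet: cooperation gives 23 each period; deviation gives 50 once then 6 forever.
  δ ≥ 27/44.
Both must hold, so the binding constraint is the Bay fleet's: δ ≥ 27/44.

the Bay fleet; δ ≥ 27/44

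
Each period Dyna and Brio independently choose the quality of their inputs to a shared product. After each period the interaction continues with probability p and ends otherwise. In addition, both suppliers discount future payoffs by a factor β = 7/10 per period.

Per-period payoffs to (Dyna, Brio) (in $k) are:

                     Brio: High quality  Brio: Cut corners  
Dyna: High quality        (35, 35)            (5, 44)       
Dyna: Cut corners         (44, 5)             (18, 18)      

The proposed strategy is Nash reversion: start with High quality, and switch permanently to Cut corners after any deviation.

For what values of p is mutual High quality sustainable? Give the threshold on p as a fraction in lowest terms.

45/91

Expected continuation weight on next period's payoff is β·p = 7/10·p, which plays the role of the discount factor.
Cooperation requires 7/10·p ≥ (44−35)/(44−18) = 9/26, hence p ≥ 45/91.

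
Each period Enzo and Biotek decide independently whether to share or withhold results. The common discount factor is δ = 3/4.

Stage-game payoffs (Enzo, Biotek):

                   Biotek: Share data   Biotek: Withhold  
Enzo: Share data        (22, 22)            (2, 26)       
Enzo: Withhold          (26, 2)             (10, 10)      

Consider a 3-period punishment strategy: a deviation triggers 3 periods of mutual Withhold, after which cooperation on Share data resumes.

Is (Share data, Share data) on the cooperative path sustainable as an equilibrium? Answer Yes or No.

A one-shot deviation gives 26 now, then 10 for 3 periods, then back to 22.
Gain from deviating: (26−22) today; loss: (22−10) in each of the next 3 periods.
No-deviation condition: (22−10)(δ+…+δ^3) ≥ 26−22, i.e. δ+…+δ^3 ≥ 1/3.
At δ = 3/4: δ+…+δ^3 = 1.7344 ≥ 0.3333.
So cooperation is sustainable.

Yes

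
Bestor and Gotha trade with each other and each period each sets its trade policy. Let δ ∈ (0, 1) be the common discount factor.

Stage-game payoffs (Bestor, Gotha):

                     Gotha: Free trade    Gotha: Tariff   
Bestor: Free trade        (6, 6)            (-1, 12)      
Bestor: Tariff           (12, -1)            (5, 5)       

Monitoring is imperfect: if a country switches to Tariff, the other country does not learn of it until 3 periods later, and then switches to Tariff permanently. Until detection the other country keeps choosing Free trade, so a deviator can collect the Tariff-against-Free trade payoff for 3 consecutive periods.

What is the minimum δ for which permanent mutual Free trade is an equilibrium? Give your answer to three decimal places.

A deviator earns 12 for 3 periods, then 5 forever; cooperating earns 6 forever. Multiplying the IC by (1−δ):
6 ≥ 12(1−δ^3) + 5δ^3, so 7·δ^3 ≥ 6 and δ^3 ≥ 6/7.
δ ≥ (6/7)^(1/3) ≈ 0.950.

0.950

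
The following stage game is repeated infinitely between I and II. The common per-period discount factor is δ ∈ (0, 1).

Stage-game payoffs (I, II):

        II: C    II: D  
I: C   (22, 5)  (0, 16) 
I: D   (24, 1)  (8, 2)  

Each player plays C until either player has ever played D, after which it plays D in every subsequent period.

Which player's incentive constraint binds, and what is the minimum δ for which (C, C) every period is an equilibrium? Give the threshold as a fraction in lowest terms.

I: cooperation gives 22 each period; deviation gives 24 once then 8 forever.
  22/(1−δ) ≥ 24 + 8δ/(1−δ) ⇒ δ ≥ 2/16 = 1/8.
II: cooperation gives 5 each period; deviation gives 16 once then 2 forever.
  δ ≥ 11/14.
Both must hold, so the binding constraint is II's: δ ≥ 11/14.

II; δ ≥ 11/14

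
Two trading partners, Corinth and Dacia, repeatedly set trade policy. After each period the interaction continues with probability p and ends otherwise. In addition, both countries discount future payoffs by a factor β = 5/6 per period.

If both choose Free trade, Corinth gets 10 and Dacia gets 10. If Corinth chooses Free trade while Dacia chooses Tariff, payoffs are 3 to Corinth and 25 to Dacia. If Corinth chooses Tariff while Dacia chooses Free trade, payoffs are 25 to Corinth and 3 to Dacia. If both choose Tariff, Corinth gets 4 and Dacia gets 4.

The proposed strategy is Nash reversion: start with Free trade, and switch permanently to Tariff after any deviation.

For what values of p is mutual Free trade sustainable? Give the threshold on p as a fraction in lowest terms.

With continuation probability p and discount β, the effective per-period discount factor is βp.
Grim-trigger IC: βp ≥ (25−10)/(25−4) = 5/7.
So p ≥ (5/7)/(5/6) = 6/7.

6/7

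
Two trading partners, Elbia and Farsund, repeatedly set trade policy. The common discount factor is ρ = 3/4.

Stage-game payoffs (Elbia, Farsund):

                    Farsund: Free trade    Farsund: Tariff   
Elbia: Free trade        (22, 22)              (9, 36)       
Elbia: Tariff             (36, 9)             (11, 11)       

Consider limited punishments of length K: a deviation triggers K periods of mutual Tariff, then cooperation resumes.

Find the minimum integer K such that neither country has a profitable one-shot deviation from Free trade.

2

Need Σ_{k=1}^{K} ρ^k ≥ (36−22)/(22−11) = 1.2727 at ρ = 3/4.
At K = 1 the sum is 0.7500 < 1.2727; at K = 2 it is 1.3125 ≥ 1.2727.
So the minimum punishment length is K = 2.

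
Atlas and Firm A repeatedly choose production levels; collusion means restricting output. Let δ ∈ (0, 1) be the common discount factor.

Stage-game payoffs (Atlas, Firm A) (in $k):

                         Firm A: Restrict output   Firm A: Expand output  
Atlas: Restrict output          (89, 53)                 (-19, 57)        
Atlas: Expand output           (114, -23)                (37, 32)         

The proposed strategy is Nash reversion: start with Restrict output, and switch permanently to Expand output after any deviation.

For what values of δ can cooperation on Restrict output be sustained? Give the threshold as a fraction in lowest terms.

25/77

Atlas: cooperation gives 89 each period; deviation gives 114 once then 37 forever.
  89/(1−δ) ≥ 114 + 37δ/(1−δ) ⇒ δ ≥ 25/77.
Firm A: cooperation gives 53 each period; deviation gives 57 once then 32 forever.
  δ ≥ 4/25.
Both must hold, so the binding constraint is Atlas's: δ ≥ 25/77.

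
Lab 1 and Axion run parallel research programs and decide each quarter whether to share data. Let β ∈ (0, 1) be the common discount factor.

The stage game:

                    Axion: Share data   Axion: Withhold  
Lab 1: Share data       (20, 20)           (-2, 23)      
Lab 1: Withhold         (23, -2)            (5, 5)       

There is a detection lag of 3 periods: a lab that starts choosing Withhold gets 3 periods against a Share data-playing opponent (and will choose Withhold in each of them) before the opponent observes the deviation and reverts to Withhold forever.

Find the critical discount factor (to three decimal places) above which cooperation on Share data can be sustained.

0.550

The best deviation is to choose Withhold for all 3 undetected periods, earning 23 each, then 5 forever once detected.
Deviation value: 23(1−β^3)/(1−β) + 5β^3/(1−β); cooperation value: 20/(1−β).
IC: 20 ≥ 23(1−β^3) + 5β^3 = 23 − 18β^3.
So β^3 ≥ 3/18 = 1/6, giving β ≥ (1/6)^(1/3) ≈ 0.550.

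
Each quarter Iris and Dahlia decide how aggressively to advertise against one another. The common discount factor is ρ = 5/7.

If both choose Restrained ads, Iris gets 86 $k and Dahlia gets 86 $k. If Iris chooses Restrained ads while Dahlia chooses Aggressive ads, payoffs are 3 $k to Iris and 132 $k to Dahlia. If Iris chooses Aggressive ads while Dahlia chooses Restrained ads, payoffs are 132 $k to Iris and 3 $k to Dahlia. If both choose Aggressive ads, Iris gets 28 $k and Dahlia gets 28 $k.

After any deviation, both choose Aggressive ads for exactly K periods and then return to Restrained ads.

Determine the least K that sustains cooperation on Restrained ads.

2

Need Σ_{k=1}^{K} ρ^k ≥ (132−86)/(86−28) = 0.7931 at ρ = 5/7.
At K = 1 the sum is 0.7143 < 0.7931; at K = 2 it is 1.2245 ≥ 0.7931.
So the minimum punishment length is K = 2.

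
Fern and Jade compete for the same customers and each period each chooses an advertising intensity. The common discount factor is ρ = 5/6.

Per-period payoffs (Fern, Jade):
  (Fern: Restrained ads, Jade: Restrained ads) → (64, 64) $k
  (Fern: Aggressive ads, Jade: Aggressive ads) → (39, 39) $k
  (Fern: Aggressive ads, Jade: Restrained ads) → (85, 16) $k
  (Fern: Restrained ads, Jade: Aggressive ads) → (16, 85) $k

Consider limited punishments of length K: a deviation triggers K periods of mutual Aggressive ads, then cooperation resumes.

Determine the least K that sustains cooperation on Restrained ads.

No profitable deviation requires (64−39)(ρ+…+ρ^K) ≥ 85−64, i.e. ρ+…+ρ^K ≥ 21/25 ≈ 0.8400.
With ρ = 5/6, the partial sums are K=1: 0.8333, K=2: 1.5278.
K = 2 is the first length at which the sum reaches 0.8400.

2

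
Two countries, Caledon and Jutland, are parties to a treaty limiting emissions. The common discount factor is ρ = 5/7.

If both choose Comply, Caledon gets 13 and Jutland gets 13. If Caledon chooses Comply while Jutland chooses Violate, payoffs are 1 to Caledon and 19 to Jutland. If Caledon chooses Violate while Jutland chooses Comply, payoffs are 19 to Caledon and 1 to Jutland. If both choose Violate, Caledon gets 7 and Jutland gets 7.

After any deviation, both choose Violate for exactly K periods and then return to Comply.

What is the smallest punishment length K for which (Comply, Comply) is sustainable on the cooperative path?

Need Σ_{k=1}^{K} ρ^k ≥ (19−13)/(13−7) = 1.0000 at ρ = 5/7.
At K = 1 the sum is 0.7143 < 1.0000; at K = 2 it is 1.2245 ≥ 1.0000.
So the minimum punishment length is K = 2.

2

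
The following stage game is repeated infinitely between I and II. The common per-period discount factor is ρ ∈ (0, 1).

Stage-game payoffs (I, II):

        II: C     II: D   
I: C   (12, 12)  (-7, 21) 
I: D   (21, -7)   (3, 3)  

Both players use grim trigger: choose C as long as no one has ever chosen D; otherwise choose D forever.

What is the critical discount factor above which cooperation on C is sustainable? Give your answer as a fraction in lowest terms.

1/2

Under grim trigger the critical discount factor is (T−C)/(T−P) with T = 21, C = 12, P = 3.
ρ* = (21−12)/(21−3) = 9/18 = 1/2.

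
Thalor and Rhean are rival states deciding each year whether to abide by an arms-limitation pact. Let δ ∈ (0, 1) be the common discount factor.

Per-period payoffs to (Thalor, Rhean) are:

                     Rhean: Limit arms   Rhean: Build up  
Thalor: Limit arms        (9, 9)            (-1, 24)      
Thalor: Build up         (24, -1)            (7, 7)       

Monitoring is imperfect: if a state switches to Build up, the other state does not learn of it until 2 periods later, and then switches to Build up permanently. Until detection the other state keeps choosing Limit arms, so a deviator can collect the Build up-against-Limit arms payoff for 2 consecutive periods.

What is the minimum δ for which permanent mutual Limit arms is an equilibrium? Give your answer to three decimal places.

0.939

Deviating for the 2 undetected periods gains 24−9 = 15 per period over cooperation, then loses 9−7 = 2 per period forever once punishment starts.
Gain: 15(1 + δ + … + δ^1); loss: 2·δ^2/(1−δ).
No profitable deviation ⇔ 15(1−δ^2) ≤ 2·δ^2, i.e. δ^2 ≥ 15/(15+2) = 15/17.
Hence δ ≥ (15/17)^(1/2) ≈ 0.939.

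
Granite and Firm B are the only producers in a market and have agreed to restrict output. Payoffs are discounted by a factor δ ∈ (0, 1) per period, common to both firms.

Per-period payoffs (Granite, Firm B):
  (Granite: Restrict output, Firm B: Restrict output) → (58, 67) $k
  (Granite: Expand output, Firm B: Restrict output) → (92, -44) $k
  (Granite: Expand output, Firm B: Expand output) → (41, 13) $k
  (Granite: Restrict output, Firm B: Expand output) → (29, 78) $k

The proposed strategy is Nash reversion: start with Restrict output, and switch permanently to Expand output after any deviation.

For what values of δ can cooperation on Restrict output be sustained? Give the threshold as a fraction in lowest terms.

Granite's threshold: (92−58)/(92−41) = 2/3.
Firm B's threshold: (78−67)/(78−13) = 11/65.
2/3 > 11/65, so Granite binds and δ* = 2/3.

2/3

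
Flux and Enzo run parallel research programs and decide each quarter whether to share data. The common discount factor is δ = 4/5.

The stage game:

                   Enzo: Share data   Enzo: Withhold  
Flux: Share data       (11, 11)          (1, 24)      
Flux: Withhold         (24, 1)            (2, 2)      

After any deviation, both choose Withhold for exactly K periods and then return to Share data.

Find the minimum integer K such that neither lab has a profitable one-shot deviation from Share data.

3

No profitable deviation requires (11−2)(δ+…+δ^K) ≥ 24−11, i.e. δ+…+δ^K ≥ 13/9 ≈ 1.4444.
With δ = 4/5, the partial sums are K=1: 0.8000, K=2: 1.4400, K=3: 1.9520.
K = 3 is the first length at which the sum reaches 1.4444.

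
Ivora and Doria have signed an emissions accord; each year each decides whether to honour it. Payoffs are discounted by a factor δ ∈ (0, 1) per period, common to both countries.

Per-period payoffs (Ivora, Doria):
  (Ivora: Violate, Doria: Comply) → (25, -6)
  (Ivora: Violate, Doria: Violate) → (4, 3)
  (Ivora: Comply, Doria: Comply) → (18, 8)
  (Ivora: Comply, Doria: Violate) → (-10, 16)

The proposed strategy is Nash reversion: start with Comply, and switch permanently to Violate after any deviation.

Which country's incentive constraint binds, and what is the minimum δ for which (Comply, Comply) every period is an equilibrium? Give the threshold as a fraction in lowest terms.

Ivora's threshold: (25−18)/(25−4) = 1/3.
Doria's threshold: (16−8)/(16−3) = 8/13.
1/3 < 8/13, so Doria binds and δ* = 8/13.

Doria; δ ≥ 8/13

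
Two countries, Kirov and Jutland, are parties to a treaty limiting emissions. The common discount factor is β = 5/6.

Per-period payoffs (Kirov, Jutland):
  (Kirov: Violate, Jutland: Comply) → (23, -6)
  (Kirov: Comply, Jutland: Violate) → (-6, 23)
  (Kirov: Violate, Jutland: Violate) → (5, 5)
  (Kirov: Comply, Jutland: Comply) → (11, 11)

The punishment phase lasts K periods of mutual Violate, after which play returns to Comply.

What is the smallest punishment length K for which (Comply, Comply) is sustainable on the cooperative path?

Need Σ_{k=1}^{K} β^k ≥ (23−11)/(11−5) = 2.0000 at β = 5/6.
At K = 2 the sum is 1.5278 < 2.0000; at K = 3 it is 2.1065 ≥ 2.0000.
So the minimum punishment length is K = 3.

3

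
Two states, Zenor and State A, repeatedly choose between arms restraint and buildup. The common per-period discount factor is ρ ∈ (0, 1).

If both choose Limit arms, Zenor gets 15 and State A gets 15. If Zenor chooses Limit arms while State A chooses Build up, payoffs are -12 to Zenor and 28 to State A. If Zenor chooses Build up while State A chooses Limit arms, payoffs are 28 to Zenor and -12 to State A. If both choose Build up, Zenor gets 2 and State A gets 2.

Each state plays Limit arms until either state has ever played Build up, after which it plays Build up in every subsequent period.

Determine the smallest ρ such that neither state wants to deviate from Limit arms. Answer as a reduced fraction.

Under grim trigger the critical discount factor is (T−C)/(T−P) with T = 28, C = 15, P = 2.
ρ* = (28−15)/(28−2) = 13/26 = 1/2.

1/2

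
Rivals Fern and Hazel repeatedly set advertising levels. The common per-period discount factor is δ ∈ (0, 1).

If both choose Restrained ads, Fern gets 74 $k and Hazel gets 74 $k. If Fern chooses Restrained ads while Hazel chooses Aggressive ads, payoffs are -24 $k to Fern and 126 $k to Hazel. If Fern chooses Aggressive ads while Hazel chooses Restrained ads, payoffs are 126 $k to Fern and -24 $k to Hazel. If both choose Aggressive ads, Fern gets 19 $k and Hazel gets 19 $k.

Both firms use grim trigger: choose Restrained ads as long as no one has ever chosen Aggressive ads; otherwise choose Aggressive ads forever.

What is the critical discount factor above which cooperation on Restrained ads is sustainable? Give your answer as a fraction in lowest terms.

52/107

One-period gain from deviating is 126 − 74 = 52. The loss is 74 − 19 = 55 in every subsequent period, with present value 55·δ/(1−δ).
Deviation is unprofitable when 55·δ/(1−δ) ≥ 52, i.e. δ/(1−δ) ≥ 52/55.
Equivalently δ ≥ 52/(52+55) = 52/107.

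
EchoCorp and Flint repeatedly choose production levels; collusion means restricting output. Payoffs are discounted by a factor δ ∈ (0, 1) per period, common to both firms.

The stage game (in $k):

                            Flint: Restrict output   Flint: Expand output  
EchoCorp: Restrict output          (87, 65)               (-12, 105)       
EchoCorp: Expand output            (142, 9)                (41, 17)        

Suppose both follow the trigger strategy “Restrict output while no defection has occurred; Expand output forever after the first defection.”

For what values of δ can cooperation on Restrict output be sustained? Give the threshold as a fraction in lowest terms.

55/101

EchoCorp's threshold: (142−87)/(142−41) = 55/101.
Flint's threshold: (105−65)/(105−17) = 5/11.
55/101 > 5/11, so EchoCorp binds and δ* = 55/101.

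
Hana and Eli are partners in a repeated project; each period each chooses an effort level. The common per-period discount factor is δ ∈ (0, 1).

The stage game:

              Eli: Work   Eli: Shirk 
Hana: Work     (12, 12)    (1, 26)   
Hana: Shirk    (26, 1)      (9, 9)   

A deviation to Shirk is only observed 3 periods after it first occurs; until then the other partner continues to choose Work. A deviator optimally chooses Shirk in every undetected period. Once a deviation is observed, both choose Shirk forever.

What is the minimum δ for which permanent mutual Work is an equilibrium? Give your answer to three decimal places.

A deviator earns 26 for 3 periods, then 9 forever; cooperating earns 12 forever. Multiplying the IC by (1−δ):
12 ≥ 26(1−δ^3) + 9δ^3, so 17·δ^3 ≥ 14 and δ^3 ≥ 14/17.
δ ≥ (14/17)^(1/3) ≈ 0.937.

0.937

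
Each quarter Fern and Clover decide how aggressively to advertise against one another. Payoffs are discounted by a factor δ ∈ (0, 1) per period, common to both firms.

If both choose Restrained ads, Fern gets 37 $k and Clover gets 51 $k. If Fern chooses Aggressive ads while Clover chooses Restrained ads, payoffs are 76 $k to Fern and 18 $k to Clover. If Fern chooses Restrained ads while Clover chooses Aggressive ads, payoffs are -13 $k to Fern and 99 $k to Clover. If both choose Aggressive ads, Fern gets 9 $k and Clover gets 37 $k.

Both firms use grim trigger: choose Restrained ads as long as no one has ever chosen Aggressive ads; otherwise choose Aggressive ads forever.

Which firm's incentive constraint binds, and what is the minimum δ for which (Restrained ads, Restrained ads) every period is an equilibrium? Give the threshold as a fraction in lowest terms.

Clover; δ ≥ 24/31

For Fern: deviation gain 76−37 = 39, per-period punishment loss 37−9 = 28. IC gives δ ≥ 39/67.
For Clover: gain 48, loss 14 per period, so δ ≥ 48/62 = 24/31.
The tighter constraint is Clover's, so cooperation needs δ ≥ 24/31.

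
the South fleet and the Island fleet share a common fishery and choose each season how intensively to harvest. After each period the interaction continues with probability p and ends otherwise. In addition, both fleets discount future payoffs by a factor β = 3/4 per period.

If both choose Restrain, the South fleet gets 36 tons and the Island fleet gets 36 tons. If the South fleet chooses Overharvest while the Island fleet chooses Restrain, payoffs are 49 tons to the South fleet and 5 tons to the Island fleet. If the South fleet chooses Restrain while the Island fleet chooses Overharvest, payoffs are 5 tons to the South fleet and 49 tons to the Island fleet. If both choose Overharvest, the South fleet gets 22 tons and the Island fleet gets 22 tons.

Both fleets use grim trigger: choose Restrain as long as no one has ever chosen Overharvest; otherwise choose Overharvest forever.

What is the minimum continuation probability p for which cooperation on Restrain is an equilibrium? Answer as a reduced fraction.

Expected continuation weight on next period's payoff is β·p = 3/4·p, which plays the role of the discount factor.
Cooperation requires 3/4·p ≥ (49−36)/(49−22) = 13/27, hence p ≥ 52/81.

52/81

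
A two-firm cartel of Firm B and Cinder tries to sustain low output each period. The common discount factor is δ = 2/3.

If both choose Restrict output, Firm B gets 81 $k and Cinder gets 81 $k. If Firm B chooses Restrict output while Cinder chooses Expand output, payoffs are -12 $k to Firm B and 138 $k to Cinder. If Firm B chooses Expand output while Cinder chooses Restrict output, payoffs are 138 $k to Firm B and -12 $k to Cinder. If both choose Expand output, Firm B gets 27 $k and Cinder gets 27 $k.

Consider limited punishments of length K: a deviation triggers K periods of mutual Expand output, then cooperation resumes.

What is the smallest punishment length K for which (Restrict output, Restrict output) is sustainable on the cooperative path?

IC: δ(1−δ^K)/(1−δ) ≥ (138−81)/(81−27) = 19/18.
With δ = 2/3: need 1 − δ^K ≥ 19/18·(1−2/3)/(2/3), i.e. δ^K ≤ 0.4722.
Since (2/3)^1 = 0.6667 and (2/3)^2 = 0.4444, the smallest such K is 2.

2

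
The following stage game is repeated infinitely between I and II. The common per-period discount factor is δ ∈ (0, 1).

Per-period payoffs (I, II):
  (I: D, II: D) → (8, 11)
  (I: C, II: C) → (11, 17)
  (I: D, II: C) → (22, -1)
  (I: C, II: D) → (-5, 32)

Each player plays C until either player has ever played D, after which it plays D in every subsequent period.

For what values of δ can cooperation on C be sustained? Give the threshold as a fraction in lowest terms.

I's threshold: (22−11)/(22−8) = 11/14.
II's threshold: (32−17)/(32−11) = 5/7.
11/14 > 5/7, so I binds and δ* = 11/14.

11/14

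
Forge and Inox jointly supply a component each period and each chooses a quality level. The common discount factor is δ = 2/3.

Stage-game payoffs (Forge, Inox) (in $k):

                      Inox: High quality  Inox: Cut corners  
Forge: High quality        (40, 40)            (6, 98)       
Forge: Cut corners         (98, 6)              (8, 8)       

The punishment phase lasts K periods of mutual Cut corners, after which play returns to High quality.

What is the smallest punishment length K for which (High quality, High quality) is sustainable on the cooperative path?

6

Need Σ_{k=1}^{K} δ^k ≥ (98−40)/(40−8) = 1.8125 at δ = 2/3.
At K = 5 the sum is 1.7366 < 1.8125; at K = 6 it is 1.8244 ≥ 1.8125.
So the minimum punishment length is K = 6.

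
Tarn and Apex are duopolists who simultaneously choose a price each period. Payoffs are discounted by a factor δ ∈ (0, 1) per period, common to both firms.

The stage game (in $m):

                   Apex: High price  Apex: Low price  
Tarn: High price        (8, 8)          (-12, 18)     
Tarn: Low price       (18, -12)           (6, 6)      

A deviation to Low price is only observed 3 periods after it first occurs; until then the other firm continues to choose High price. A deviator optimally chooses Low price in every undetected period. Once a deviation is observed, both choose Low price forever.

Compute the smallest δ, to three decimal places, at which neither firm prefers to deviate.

A deviator earns 18 for 3 periods, then 6 forever; cooperating earns 8 forever. Multiplying the IC by (1−δ):
8 ≥ 18(1−δ^3) + 6δ^3, so 12·δ^3 ≥ 10 and δ^3 ≥ 5/6.
δ ≥ (5/6)^(1/3) ≈ 0.941.

0.941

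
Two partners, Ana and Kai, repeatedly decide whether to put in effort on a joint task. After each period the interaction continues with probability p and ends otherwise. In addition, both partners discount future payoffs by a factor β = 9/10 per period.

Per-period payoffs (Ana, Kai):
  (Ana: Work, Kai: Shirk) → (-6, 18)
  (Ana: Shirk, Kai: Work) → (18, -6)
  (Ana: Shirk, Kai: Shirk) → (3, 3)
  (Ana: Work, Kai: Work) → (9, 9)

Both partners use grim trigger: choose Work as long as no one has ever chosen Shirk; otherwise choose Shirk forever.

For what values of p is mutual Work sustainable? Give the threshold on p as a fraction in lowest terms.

With continuation probability p and discount β, the effective per-period discount factor is βp.
Grim-trigger IC: βp ≥ (18−9)/(18−3) = 3/5.
So p ≥ (3/5)/(9/10) = 2/3.

2/3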